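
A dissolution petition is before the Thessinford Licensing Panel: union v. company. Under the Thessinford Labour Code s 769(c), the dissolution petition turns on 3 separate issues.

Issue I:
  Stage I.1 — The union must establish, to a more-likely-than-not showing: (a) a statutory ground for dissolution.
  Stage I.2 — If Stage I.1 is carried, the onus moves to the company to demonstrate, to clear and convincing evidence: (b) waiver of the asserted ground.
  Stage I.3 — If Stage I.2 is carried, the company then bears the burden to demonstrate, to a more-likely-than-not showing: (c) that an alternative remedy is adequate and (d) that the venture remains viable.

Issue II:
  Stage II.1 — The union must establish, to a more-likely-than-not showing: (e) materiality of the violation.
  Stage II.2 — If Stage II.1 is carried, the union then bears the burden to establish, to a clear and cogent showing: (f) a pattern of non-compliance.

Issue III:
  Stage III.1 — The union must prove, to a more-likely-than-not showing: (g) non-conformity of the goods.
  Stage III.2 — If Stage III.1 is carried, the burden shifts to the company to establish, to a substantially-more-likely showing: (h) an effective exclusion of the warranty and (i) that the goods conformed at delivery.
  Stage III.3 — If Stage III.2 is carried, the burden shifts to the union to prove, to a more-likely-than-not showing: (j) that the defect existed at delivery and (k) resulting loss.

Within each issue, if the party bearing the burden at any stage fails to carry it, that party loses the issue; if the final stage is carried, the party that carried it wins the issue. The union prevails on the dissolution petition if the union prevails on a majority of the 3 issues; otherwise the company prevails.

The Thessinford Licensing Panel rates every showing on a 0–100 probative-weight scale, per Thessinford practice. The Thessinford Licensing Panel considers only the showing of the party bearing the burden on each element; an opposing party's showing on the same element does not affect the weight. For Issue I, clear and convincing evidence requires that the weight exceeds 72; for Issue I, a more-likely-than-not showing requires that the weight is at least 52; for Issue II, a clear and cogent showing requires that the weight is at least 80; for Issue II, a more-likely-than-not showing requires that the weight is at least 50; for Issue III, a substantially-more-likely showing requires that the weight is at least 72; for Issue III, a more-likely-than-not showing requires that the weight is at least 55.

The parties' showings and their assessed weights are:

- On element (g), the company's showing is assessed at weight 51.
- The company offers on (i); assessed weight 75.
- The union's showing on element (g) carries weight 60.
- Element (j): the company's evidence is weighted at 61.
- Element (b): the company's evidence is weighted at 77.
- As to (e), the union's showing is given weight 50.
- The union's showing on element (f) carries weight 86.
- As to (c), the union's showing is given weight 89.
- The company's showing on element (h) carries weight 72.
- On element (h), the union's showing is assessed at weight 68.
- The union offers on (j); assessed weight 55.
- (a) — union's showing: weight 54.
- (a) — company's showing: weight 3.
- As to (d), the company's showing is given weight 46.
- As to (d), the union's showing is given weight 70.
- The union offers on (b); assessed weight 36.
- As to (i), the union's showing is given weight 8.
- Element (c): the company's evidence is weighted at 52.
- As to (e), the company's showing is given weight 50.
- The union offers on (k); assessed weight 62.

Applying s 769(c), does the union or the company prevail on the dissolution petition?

union

— Issue I —
Stage I.1 — burden on union; standard: a more-likely-than-not showing (weight is at least 52).
    (a): 54 (company's 3 disregarded) ≥ 52 [met]
  The union carries Stage I.1; the company now bears the burden.
Stage I.2 — burden on company; standard: clear and convincing evidence (weight exceeds 72).
    (b): 77 (union's 36 disregarded) > 72 [met]
  All elements met. The company retains the burden for Stage I.3.
Stage I.3 — burden on company; standard: a more-likely-than-not showing (weight is at least 52).
    (c): 52 (union's 89 disregarded) ≥ 52 [met]
    (d): 46 (union's 70 disregarded) < 52 [not met]
  Stage I.3 not carried; the company fails its burden.
The analysis ends at Stage I.3; the union prevails on this issue.
— Issue II —
Stage II.1 (union, a more-likely-than-not showing, weight is at least 50): (e) 50 (company's 50 disregarded) ≥ 50 — meets.
  Stage II.1 carried; the burden remains with the union.
Stage II.2 (union, a clear and cogent showing, weight is at least 80): (f) 86 ≥ 80 — meets.
  Stage II.2 carried; the final stage is satisfied.
With every stage satisfied, the union prevails on this issue.
— Issue III —
At Stage III.1 the union must meet a more-likely-than-not showing (weight is at least 55): on (g) the weight is 60 (the company's 51 is given no effect), which does reach 55, so (g) meets the standard.
  Stage III.1 carried; the burden shifts to the company.
At Stage III.2 the company must meet a substantially-more-likely showing (weight is at least 72): on (h) the weight is 72 (the union's 68 is given no effect), which does reach 72, so (h) meets the standard; on (i) the weight is 75 (the union's 8 is given no effect), ≥ 72, so (i) meets the standard.
  The company carries Stage III.2; the union now bears the burden.
At Stage III.3 the union must meet a more-likely-than-not showing (weight is at least 55): on (j) the weight is 55 (the company's 61 is given no effect), which does reach 55, so (j) meets the standard; on (k) the weight is 62, which does reach 55, so (k) meets the standard.
  Stage III.3 carried; the final stage is satisfied.
All stages carried — the union prevails on this issue.
Per-issue: Issue I → union; Issue II → union; Issue III → union. The union must prevail on a majority of issues; overall, the union prevails.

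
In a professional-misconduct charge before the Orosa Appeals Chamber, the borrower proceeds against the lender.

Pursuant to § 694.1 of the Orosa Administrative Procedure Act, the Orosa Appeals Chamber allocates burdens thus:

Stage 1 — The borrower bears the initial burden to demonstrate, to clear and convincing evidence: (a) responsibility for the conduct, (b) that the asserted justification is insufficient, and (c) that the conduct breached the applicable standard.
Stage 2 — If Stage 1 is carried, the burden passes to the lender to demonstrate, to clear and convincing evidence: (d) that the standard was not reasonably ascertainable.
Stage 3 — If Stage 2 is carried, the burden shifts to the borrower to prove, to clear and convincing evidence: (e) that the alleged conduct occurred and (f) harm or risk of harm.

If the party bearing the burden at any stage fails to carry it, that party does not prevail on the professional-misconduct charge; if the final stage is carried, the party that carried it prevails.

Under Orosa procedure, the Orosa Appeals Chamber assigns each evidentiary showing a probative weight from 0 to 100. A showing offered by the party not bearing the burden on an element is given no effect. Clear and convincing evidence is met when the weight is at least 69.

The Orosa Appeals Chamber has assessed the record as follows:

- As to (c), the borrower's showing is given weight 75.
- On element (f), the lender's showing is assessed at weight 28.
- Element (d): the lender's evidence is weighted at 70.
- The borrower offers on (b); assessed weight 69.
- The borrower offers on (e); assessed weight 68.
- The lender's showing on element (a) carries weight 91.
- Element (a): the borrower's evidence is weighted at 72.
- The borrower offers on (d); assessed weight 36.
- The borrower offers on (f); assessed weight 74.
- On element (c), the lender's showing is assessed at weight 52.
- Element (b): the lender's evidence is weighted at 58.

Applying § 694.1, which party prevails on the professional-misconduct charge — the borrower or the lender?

lender

Stage 1 (borrower, clear and convincing evidence, weight is at least 69): (a) 72 (lender's 91 disregarded) ≥ 69 — meets; (b) 69 (lender's 58 disregarded) ≥ 69 — meets; (c) 75 (lender's 52 disregarded) ≥ 69 — meets.
  The borrower carries Stage 1; the lender now bears the burden.
Stage 2 (lender, clear and convincing evidence, weight is at least 69): (d) 70 (borrower's 36 disregarded) ≥ 69 — meets.
  The lender carries Stage 2; the borrower now bears the burden.
Stage 3 (borrower, clear and convincing evidence, weight is at least 69): (e) 68 < 69 — fails; (f) 74 (lender's 28 disregarded) ≥ 69 — meets.
  Not every element is met, so the borrower fails to carry Stage 3.
The lender prevails.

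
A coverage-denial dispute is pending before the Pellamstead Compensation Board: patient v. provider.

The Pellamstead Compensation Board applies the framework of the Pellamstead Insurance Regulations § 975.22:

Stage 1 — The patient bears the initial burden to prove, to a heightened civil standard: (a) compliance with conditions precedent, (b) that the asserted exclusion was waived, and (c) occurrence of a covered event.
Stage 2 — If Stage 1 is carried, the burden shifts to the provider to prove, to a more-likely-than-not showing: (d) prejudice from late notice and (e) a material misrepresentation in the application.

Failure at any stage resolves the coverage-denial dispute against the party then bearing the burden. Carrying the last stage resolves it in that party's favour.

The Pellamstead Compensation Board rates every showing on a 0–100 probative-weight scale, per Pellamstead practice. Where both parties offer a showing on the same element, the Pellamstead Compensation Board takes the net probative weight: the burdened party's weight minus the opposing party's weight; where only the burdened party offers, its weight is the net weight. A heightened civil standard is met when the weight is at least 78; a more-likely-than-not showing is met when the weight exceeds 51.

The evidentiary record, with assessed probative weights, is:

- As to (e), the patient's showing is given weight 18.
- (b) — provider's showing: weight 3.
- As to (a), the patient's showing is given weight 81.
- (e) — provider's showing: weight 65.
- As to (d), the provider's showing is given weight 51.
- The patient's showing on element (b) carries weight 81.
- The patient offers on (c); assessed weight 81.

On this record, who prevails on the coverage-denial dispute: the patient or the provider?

patient

Stage 1 (patient, a heightened civil standard, weight is at least 78): (a) 81 ≥ 78 — meets; (b) net 81−3=78 ≥ 78 — meets; (c) 81 ≥ 78 — meets.
  Stage 1 carried; the burden shifts to the provider.
Stage 2 (provider, a more-likely-than-not showing, weight exceeds 51): (d) 51 ≤ 51 — fails; (e) net 65−18=47 ≤ 51 — fails.
  The provider does not carry Stage 2.
The analysis ends at Stage 2; the patient prevails.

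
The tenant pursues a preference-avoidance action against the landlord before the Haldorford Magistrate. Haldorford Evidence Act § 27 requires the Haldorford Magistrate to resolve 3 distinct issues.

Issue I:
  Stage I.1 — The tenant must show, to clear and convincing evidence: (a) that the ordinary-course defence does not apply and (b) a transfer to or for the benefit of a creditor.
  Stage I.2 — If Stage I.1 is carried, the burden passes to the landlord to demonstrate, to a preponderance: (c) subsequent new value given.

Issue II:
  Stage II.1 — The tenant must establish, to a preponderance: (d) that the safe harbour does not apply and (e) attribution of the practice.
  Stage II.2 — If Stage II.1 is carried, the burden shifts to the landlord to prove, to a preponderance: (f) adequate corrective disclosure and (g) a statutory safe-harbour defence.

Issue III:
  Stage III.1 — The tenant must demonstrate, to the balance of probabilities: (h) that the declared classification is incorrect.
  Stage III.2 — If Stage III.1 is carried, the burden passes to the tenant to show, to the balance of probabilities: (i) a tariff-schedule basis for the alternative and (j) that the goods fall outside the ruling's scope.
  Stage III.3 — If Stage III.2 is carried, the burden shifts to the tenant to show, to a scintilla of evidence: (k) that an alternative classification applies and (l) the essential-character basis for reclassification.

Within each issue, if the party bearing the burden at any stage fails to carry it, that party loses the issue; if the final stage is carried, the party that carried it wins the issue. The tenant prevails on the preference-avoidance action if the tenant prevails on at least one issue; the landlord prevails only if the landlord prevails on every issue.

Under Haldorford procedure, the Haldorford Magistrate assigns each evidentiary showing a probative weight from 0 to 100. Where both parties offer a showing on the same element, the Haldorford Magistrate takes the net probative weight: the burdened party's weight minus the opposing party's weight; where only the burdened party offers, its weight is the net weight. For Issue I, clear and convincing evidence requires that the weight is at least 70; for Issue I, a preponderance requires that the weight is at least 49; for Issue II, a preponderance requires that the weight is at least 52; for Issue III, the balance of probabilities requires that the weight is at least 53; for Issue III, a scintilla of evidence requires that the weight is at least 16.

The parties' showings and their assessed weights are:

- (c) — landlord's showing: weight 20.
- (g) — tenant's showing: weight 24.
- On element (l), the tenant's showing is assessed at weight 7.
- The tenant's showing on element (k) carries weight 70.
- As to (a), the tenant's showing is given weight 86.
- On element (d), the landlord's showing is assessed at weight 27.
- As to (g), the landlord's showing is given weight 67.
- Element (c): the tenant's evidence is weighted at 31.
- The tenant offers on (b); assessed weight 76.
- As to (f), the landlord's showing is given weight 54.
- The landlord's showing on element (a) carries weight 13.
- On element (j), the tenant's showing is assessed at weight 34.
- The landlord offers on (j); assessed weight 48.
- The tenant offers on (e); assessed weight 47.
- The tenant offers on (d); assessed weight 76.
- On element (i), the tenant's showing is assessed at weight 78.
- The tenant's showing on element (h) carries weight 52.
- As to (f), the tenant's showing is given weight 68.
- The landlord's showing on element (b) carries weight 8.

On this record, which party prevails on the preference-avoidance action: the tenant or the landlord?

landlord

— Issue I —
Stage I.1 (tenant, clear and convincing evidence, weight is at least 70): (a) net 86−13=73 ≥ 70 — meets; (b) net 76−8=68 < 70 — fails.
  Stage I.1 not carried; the tenant fails its burden.
So the landlord prevails on this issue.
— Issue II —
Stage II.1 (tenant, a preponderance, weight is at least 52): (d) net 76−27=49 < 52 — fails; (e) 47 < 52 — fails.
  Not every element is met, so the tenant fails to carry Stage II.1.
So the landlord prevails on this issue.
— Issue III —
Stage III.1 (tenant, the balance of probabilities, weight is at least 53): (h) 52 < 53 — fails.
  Stage III.1 not carried; the tenant fails its burden.
The analysis ends at Stage III.1; the landlord prevails on this issue.
Per-issue: Issue I → landlord; Issue II → landlord; Issue III → landlord. The tenant must prevail on at least one issue; overall, the landlord prevails.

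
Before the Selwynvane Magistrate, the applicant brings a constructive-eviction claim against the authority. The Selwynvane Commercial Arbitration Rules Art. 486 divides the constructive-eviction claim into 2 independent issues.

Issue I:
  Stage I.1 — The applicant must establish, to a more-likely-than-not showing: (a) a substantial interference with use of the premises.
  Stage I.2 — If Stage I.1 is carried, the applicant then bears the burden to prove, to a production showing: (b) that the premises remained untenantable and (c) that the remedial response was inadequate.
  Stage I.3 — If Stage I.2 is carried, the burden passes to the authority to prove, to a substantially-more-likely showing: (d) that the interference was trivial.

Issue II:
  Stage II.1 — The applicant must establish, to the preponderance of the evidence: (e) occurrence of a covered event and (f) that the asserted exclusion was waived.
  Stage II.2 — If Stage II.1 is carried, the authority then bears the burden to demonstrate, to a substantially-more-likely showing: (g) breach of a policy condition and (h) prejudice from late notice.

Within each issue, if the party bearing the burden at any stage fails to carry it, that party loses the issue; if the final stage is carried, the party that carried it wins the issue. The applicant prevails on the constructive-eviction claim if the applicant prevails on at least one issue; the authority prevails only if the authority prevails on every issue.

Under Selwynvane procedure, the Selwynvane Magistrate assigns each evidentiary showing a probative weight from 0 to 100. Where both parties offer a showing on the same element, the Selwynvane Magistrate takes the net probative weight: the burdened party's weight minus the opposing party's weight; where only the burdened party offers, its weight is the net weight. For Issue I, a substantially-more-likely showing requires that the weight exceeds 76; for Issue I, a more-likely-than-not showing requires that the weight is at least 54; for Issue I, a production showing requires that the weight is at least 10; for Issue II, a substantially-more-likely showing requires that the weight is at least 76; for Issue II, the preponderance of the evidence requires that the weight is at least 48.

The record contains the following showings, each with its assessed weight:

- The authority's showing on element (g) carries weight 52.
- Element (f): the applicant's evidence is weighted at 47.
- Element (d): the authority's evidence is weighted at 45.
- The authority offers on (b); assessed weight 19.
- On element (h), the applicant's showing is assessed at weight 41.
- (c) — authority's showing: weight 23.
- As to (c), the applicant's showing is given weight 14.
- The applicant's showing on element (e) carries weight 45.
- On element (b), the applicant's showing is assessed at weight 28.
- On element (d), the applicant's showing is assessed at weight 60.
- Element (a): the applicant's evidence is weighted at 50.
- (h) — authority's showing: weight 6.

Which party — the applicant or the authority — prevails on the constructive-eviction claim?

— Issue I —
Stage I.1 — burden on applicant; standard: a more-likely-than-not showing (weight is at least 54).
    (a): 50 < 54 [not met]
  Not every element is met, so the applicant fails to carry Stage I.1.
The analysis ends at Stage I.1; the authority prevails on this issue.
— Issue II —
Stage II.1 — burden on applicant; standard: the preponderance of the evidence (weight is at least 48).
    (e): 45 < 48 [not met]
    (f): 47 < 48 [not met]
  The applicant does not carry Stage II.1.
The analysis ends at Stage II.1; the authority prevails on this issue.
Per-issue: Issue I → authority; Issue II → authority. The applicant must prevail on at least one issue; overall, the authority prevails.

authority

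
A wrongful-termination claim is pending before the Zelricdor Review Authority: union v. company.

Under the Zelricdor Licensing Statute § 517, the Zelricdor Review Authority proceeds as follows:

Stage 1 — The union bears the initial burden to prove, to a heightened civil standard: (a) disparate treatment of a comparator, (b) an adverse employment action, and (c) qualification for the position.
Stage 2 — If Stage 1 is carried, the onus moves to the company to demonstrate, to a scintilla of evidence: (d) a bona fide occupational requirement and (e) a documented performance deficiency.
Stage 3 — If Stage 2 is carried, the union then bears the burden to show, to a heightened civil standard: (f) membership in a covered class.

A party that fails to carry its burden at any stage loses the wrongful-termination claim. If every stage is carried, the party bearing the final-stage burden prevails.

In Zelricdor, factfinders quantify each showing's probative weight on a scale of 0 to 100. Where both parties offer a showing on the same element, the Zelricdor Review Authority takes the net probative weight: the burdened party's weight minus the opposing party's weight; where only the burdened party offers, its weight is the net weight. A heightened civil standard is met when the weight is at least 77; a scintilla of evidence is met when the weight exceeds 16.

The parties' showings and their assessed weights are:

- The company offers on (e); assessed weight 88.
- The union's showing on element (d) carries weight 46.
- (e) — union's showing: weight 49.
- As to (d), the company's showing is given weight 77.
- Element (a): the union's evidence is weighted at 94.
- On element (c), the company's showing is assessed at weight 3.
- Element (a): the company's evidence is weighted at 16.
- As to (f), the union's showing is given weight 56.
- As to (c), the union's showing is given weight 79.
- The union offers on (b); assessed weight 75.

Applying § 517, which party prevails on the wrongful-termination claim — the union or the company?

At Stage 1 the union must meet a heightened civil standard (weight is at least 77): on (a) the weight is 94 less the opposing 16 gives net 78, which does reach 77, so (a) meets the standard; on (b) the weight is 75, < 77, so (b) does not meet the standard; on (c) the weight is 79 less the opposing 3 gives net 76, < 77, so (c) does not meet the standard.
  The union does not carry Stage 1.
The company prevails.

company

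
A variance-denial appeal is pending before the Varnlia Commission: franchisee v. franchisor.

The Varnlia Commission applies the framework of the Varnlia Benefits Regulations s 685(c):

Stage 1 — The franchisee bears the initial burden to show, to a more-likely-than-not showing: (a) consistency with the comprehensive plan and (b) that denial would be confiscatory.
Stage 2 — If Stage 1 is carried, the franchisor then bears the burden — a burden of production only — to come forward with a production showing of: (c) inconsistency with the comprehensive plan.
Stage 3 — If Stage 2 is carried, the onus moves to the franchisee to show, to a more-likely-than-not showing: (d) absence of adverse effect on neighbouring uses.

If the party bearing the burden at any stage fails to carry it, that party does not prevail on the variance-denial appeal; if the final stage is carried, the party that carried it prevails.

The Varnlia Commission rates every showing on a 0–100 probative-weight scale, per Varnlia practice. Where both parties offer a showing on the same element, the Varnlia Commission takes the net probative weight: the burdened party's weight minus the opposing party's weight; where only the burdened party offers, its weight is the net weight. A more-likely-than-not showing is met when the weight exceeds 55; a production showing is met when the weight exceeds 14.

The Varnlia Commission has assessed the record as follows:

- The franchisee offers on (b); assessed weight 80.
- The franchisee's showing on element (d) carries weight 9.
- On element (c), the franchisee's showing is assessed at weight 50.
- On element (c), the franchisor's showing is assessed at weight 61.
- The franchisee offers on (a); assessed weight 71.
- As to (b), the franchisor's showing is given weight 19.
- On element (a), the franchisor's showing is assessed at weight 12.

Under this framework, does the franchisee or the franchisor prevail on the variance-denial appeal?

Stage 1 — burden on franchisee; standard: a more-likely-than-not showing (weight exceeds 55).
    (a): 71 − 12 = 59 > 55 [met]
    (b): 80 − 19 = 61 > 55 [met]
  The franchisee carries Stage 1; the franchisor now bears the burden.
Stage 2 — burden on franchisor; standard: a production showing (weight exceeds 14).
    (c): 61 − 50 = 11 ≤ 14 [not met]
  Stage 2 not carried; the franchisor fails its burden.
The analysis ends at Stage 2; the franchisee prevails.

franchisee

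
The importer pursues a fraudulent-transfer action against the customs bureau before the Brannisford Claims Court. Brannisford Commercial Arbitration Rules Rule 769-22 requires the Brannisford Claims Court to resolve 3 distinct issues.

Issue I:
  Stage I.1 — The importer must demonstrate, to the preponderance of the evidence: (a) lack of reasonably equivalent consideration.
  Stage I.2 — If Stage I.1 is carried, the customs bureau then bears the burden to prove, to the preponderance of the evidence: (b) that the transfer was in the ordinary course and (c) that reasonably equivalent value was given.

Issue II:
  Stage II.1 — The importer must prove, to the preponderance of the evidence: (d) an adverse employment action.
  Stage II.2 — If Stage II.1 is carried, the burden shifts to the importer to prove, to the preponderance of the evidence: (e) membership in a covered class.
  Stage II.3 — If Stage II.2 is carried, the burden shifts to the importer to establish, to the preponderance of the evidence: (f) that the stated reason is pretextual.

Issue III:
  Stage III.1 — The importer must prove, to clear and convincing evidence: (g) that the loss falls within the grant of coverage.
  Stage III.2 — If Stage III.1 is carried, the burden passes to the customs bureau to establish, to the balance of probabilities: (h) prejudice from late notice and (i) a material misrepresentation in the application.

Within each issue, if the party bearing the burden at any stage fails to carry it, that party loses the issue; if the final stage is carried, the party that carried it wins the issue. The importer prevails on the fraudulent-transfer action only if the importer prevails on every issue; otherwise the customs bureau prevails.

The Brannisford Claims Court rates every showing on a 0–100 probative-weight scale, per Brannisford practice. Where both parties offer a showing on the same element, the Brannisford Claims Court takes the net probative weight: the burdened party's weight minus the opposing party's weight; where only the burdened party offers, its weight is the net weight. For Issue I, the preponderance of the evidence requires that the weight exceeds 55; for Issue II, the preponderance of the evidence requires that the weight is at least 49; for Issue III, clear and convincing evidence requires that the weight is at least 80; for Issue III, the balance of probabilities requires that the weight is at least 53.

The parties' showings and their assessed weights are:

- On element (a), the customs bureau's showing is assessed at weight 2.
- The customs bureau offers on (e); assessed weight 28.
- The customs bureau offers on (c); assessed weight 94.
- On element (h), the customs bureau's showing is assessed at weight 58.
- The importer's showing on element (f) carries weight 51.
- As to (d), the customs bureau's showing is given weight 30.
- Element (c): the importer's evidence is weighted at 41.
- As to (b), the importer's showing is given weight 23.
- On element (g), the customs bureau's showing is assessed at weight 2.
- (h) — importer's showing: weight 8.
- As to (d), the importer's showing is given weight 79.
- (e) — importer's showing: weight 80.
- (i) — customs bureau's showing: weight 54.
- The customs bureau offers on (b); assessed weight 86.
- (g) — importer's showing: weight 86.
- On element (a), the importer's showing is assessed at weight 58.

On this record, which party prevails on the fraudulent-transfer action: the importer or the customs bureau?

— Issue I —
Stage I.1 (importer, the preponderance of the evidence, weight exceeds 55): (a) net 58−2=56 > 55 — meets.
  The importer carries Stage I.1; the customs bureau now bears the burden.
Stage I.2 (customs bureau, the preponderance of the evidence, weight exceeds 55): (b) net 86−23=63 > 55 — meets; (c) net 94−41=53 ≤ 55 — fails.
  Stage I.2 not carried; the customs bureau fails its burden.
The analysis ends at Stage I.2; the importer prevails on this issue.
— Issue II —
Stage II.1 (importer, the preponderance of the evidence, weight is at least 49): (d) net 79−30=49 ≥ 49 — meets.
  Stage II.1 carried; the burden remains with the importer.
Stage II.2 (importer, the preponderance of the evidence, weight is at least 49): (e) net 80−28=52 ≥ 49 — meets.
  All elements met. The importer retains the burden for Stage II.3.
Stage II.3 (importer, the preponderance of the evidence, weight is at least 49): (f) 51 ≥ 49 — meets.
  All elements met at the final stage.
With every stage satisfied, the importer prevails on this issue.
— Issue III —
At Stage III.1 the importer must meet clear and convincing evidence (weight is at least 80): on (g) the weight is 86 less the opposing 2 gives net 84, ≥ 80, so (g) meets the standard.
  Stage III.1 carried; the burden shifts to the customs bureau.
At Stage III.2 the customs bureau must meet the balance of probabilities (weight is at least 53): on (h) the weight is 58 less the opposing 8 gives net 50, which does not reach 53, so (h) does not meet the standard; on (i) the weight is 54, ≥ 53, so (i) meets the standard.
  The customs bureau does not carry Stage III.2.
The importer prevails on this issue.
Per-issue: Issue I → importer; Issue II → importer; Issue III → importer. The importer must prevail on every issue; overall, the importer prevails.

importer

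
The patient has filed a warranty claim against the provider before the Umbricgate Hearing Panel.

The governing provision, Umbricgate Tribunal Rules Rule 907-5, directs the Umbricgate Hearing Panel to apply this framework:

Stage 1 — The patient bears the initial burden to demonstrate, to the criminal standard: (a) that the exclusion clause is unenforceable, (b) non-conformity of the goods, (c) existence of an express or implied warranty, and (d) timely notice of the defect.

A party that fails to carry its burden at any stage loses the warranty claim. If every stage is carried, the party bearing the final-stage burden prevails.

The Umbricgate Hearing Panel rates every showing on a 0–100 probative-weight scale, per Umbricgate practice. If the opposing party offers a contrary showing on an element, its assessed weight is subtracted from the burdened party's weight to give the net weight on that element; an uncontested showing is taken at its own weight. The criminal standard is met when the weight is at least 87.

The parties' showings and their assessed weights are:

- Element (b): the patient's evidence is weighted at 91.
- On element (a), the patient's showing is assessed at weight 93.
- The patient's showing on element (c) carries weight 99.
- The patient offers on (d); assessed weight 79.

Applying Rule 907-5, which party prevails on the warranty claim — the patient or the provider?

Stage 1 — burden on patient; standard: the criminal standard (weight is at least 87).
    (a): 93 ≥ 87 [met]
    (b): 91 ≥ 87 [met]
    (c): 99 ≥ 87 [met]
    (d): 79 < 87 [not met]
  Not every element is met, so the patient fails to carry Stage 1.
The analysis ends at Stage 1; the provider prevails.

provider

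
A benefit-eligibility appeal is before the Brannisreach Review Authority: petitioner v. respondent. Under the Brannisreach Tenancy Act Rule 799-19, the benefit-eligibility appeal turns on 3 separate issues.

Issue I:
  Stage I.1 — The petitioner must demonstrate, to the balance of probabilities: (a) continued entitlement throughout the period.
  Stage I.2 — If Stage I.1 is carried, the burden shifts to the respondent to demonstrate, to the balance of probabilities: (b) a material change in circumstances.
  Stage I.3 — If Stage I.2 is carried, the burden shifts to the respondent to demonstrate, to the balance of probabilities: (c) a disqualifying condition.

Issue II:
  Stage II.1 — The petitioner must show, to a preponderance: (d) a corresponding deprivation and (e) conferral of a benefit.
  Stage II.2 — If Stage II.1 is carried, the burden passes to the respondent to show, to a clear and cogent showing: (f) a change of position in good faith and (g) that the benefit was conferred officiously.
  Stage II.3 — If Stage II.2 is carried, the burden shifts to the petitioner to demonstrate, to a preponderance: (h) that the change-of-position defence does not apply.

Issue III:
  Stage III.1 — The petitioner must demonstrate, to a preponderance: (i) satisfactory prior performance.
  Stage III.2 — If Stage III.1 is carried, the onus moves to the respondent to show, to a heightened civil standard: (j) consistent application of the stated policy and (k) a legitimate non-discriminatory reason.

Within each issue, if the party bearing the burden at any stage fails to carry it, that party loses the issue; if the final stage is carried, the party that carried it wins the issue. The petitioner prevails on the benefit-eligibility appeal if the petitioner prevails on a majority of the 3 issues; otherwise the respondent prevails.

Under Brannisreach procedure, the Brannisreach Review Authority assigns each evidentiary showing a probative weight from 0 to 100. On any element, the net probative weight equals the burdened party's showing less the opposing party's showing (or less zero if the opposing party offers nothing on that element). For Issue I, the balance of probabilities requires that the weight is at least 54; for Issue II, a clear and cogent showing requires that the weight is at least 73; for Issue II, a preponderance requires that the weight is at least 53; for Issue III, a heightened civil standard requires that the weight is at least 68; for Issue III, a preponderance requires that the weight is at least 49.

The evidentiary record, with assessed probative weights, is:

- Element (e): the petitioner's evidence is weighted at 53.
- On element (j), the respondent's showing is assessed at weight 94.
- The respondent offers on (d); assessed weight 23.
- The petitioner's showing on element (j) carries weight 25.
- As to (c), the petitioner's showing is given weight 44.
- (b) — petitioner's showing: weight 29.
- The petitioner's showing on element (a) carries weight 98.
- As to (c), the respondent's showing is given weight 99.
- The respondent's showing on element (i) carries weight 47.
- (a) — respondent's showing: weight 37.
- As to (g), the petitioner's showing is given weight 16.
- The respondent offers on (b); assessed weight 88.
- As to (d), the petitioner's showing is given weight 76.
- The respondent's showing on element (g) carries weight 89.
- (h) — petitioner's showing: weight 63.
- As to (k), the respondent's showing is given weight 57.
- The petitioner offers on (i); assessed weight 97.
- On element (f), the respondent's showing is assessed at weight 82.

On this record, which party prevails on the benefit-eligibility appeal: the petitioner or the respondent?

petitioner

— Issue I —
Stage I.1 — burden on petitioner; standard: the balance of probabilities (weight is at least 54).
    (a): 98 − 37 = 61 ≥ 54 [met]
  Stage I.1 carried; the burden shifts to the respondent.
Stage I.2 — burden on respondent; standard: the balance of probabilities (weight is at least 54).
    (b): 88 − 29 = 59 ≥ 54 [met]
  Stage I.2 is satisfied; the respondent continues to bear the burden.
Stage I.3 — burden on respondent; standard: the balance of probabilities (weight is at least 54).
    (c): 99 − 44 = 55 ≥ 54 [met]
  Stage I.3 carried; the final stage is satisfied.
All stages carried — the respondent prevails on this issue.
— Issue II —
At Stage II.1 the petitioner must meet a preponderance (weight is at least 53): on (d) the weight is 76 less the opposing 23 gives net 53, ≥ 53, so (d) meets the standard; on (e) the weight is 53, which does reach 53, so (e) meets the standard.
  Stage II.1 is satisfied; the onus moves to the respondent.
At Stage II.2 the respondent must meet a clear and cogent showing (weight is at least 73): on (f) the weight is 82, which does reach 73, so (f) meets the standard; on (g) the weight is 89 less the opposing 16 gives net 73, ≥ 73, so (g) meets the standard.
  Stage II.2 is satisfied; the onus moves to the petitioner.
At Stage II.3 the petitioner must meet a preponderance (weight is at least 53): on (h) the weight is 63, ≥ 53, so (h) meets the standard.
  The petitioner carries the last stage.
Every stage carried; the petitioner prevails on this issue.
— Issue III —
Stage III.1 — burden on petitioner; standard: a preponderance (weight is at least 49).
    (i): 97 − 47 = 50 ≥ 49 [met]
  Stage III.1 is satisfied; the onus moves to the respondent.
Stage III.2 — burden on respondent; standard: a heightened civil standard (weight is at least 68).
    (j): 94 − 25 = 69 ≥ 68 [met]
    (k): 57 < 68 [not met]
  Stage III.2 not carried; the respondent fails its burden.
The petitioner prevails on this issue.
Per-issue: Issue I → respondent; Issue II → petitioner; Issue III → petitioner. The petitioner must prevail on a majority of issues; overall, the petitioner prevails.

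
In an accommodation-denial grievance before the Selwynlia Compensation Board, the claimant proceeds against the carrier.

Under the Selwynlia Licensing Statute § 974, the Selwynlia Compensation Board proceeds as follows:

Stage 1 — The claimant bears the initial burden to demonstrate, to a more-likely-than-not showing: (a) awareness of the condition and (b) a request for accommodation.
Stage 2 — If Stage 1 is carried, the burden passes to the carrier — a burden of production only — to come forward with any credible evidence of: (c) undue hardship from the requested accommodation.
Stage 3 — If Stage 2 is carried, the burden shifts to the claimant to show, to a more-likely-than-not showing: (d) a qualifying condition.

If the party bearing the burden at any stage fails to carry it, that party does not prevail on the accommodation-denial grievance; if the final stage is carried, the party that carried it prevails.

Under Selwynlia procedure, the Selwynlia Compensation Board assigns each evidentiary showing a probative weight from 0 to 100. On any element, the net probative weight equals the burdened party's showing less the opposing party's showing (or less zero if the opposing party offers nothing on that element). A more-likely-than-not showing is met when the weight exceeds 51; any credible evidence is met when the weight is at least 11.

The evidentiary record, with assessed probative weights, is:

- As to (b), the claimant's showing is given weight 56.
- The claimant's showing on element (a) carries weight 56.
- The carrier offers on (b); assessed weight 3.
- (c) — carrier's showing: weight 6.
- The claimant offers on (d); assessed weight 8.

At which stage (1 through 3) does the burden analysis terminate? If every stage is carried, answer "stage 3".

Stage 1 — burden on claimant; standard: a more-likely-than-not showing (weight exceeds 51).
    (a): 56 > 51 [met]
    (b): 56 − 3 = 53 > 51 [met]
  Stage 1 is satisfied; the onus moves to the carrier.
Stage 2 — burden on carrier; standard: any credible evidence (weight is at least 11).
    (c): 6 < 11 [not met]
  Stage 2 not carried; the carrier fails its burden.
The claimant prevails.

stage 2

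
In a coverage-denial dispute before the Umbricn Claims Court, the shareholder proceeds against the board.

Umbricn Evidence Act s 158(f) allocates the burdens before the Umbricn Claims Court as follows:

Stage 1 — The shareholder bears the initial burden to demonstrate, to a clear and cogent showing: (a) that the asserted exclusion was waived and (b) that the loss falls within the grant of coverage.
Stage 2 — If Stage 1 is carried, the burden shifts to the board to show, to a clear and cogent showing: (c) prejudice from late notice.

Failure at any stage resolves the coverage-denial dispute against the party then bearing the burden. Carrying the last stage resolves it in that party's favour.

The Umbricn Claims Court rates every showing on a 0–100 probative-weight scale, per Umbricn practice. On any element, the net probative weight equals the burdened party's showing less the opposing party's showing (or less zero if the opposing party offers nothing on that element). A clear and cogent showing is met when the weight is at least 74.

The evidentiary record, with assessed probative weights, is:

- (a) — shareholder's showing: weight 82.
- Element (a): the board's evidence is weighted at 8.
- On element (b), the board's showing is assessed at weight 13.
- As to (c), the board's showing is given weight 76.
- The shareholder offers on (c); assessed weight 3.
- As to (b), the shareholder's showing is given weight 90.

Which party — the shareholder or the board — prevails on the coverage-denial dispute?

shareholder

Stage 1 (shareholder, a clear and cogent showing, weight is at least 74): (a) net 82−8=74 ≥ 74 — meets; (b) net 90−13=77 ≥ 74 — meets.
  All elements met. The burden passes to the board.
Stage 2 (board, a clear and cogent showing, weight is at least 74): (c) net 76−3=73 < 74 — fails.
  Stage 2 not carried; the board fails its burden.
So the shareholder prevails.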